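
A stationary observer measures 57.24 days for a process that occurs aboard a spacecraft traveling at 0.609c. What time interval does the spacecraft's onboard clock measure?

Dilated time Δt = 57.24 days
γ = 1/√(1 - 0.609²) = 1.2608
Δt₀ = Δt/γ = 57.24/1.2608 = 45.40 days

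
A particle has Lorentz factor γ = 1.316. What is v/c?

From γ = 1/√(1 - v²/c²):
1/γ² = 1/1.316² = 0.5774
v²/c² = 1 - 0.5774 = 0.4226
v/c = √(0.4226) = 0.6501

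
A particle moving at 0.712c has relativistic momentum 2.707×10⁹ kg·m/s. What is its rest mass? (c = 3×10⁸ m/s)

γ = 1/√(1 - 0.712²) = 1.4241
v = 0.712 × 3×10⁸ = 2.136×10⁸ m/s
m = p/(γv) = 2.707×10⁹/(1.4241 × 2.136×10⁸) = 8.899 kg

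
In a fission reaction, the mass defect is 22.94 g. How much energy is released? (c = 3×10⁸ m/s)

Convert mass defect: Δm = 22.94 g = 0.02294 kg
E = Δm·c² = 0.02294 × (3×10⁸)²
= 0.02294 × 9×10¹⁶ = 2.065×10¹⁵ J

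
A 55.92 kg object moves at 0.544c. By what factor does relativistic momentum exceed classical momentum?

p_rel = γmv, p_class = mv
Ratio = γ = 1/√(1 - 0.544²) = 1.192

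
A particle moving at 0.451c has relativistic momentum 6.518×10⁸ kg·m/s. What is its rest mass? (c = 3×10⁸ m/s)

γ = 1/√(1 - 0.451²) = 1.1204
v = 0.451 × 3×10⁸ = 1.353×10⁸ m/s
m = p/(γv) = 6.518×10⁸/(1.1204 × 1.353×10⁸) = 4.300 kg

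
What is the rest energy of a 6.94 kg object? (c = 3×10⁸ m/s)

c² = (3×10⁸)² = 9.000×10¹⁶ m²/s²
E₀ = mc² = 6.94 × 9.000×10¹⁶ = 6.246×10¹⁷ J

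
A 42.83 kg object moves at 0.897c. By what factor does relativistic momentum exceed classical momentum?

p_rel = γmv, p_class = mv
Ratio = γ = 1/√(1 - 0.897²) = 2.262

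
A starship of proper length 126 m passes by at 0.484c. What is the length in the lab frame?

Proper length L₀ = 126 m
γ = 1/√(1 - 0.484²) = 1.1428
L = L₀/γ = 126/1.1428 = 110.3 m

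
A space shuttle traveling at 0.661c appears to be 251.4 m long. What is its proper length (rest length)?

Contracted length L = 251.4 m
γ = 1/√(1 - 0.661²) = 1.3326
L₀ = γL = 1.3326 × 251.4 = 335.0 m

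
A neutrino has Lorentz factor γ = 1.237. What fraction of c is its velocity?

From γ = 1/√(1 - v²/c²):
1/γ² = 1/1.237² = 0.6535
v²/c² = 1 - 0.6535 = 0.3465
v/c = √(0.3465) = 0.5886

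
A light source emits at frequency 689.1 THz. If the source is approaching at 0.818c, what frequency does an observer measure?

β = v/c = 0.818
(1+β)/(1-β) = 1.818/0.182 = 9.989
Doppler factor = √(9.989) = 3.161
f_obs = 689.1 × 3.161 = 2178 THz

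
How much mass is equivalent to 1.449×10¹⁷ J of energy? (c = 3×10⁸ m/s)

From E = mc², we get m = E/c²
c² = (3×10⁸)² = 9×10¹⁶ m²/s²
m = 1.449×10¹⁷ / 9×10¹⁶ = 1.610 kg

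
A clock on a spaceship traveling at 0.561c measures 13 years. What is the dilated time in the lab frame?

Proper time Δt₀ = 13 years
γ = 1/√(1 - 0.561²) = 1.208
Δt = γΔt₀ = 1.208 × 13 = 15.70 years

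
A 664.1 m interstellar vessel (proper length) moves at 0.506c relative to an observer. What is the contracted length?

Proper length L₀ = 664.1 m
γ = 1/√(1 - 0.506²) = 1.1594
L = L₀/γ = 664.1/1.1594 = 572.8 m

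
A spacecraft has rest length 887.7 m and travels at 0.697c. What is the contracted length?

Proper length L₀ = 887.7 m
γ = 1/√(1 - 0.697²) = 1.3946
L = L₀/γ = 887.7/1.3946 = 636.5 m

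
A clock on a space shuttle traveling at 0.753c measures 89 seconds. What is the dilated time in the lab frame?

Proper time Δt₀ = 89 seconds
γ = 1/√(1 - 0.753²) = 1.520
Δt = γΔt₀ = 1.520 × 89 = 135.3 seconds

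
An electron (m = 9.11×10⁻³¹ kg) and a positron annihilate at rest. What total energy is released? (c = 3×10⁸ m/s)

Both particles have the same rest mass, so total mass = 2m
E = 2m·c² = 2 × 9.11×10⁻³¹ × (3×10⁸)²
= 2 × 9.11×10⁻³¹ × 9×10¹⁶
= 1.640×10⁻¹³ J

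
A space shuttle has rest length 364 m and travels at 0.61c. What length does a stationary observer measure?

Proper length L₀ = 364 m
γ = 1/√(1 - 0.61²) = 1.262
L = L₀/γ = 364/1.262 = 288.4 m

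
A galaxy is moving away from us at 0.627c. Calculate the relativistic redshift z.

β = 0.627
(1+β)/(1-β) = 1.627/0.373 = 4.362
√(4.362) = 2.089
z = 2.089 - 1 = 1.089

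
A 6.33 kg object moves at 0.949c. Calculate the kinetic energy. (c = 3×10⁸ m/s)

γ = 1/√(1 - 0.949²) = 3.172
γ - 1 = 2.172
KE = (γ-1)mc² = 2.172 × 6.33 × (3×10⁸)² = 1.237×10¹⁸ J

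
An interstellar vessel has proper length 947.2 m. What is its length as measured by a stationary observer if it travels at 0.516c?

Proper length L₀ = 947.2 m
γ = 1/√(1 - 0.516²) = 1.1674
L = L₀/γ = 947.2/1.1674 = 811.4 m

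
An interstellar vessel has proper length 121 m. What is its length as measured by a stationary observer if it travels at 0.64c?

Proper length L₀ = 121 m
γ = 1/√(1 - 0.64²) = 1.30145
L = L₀/γ = 121/1.30145 = 92.97 m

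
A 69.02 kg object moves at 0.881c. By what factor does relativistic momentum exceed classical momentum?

p_rel = γmv, p_class = mv
Ratio = γ = 1/√(1 - 0.881²) = 2.114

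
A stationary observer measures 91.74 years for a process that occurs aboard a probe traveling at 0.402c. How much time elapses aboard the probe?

Dilated time Δt = 91.74 years
γ = 1/√(1 - 0.402²) = 1.0921
Δt₀ = Δt/γ = 91.74/1.0921 = 84.00 years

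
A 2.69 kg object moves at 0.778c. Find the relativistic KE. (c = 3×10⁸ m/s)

γ = 1/√(1 - 0.778²) = 1.59169
γ - 1 = 0.59169
KE = (γ-1)mc² = 0.59169 × 2.69 × (3×10⁸)² = 1.432×10¹⁷ J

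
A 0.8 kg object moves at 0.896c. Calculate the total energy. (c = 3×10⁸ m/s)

γ = 1/√(1 - 0.896²) = 2.252
mc² = 0.8 × (3×10⁸)² = 7.200×10¹⁶ J
E = γmc² = 2.252 × 7.200×10¹⁶ = 1.621×10¹⁷ J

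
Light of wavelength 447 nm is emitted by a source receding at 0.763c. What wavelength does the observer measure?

β = 0.763
Wavelength Doppler factor = √(1.763/0.237) = √(7.439) = 2.727
λ_obs = 447 × 2.727 = 1219 nm (redshift)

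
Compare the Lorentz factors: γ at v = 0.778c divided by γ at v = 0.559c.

γ₁ = 1/√(1 - 0.778²) = 1.592
γ₂ = 1/√(1 - 0.559²) = 1.206
γ₁/γ₂ = 1.592/1.206 = 1.320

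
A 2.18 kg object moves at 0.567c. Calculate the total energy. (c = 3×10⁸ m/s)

γ = 1/√(1 - 0.567²) = 1.214
mc² = 2.18 × (3×10⁸)² = 1.962×10¹⁷ J
E = γmc² = 1.214 × 1.962×10¹⁷ = 2.382×10¹⁷ J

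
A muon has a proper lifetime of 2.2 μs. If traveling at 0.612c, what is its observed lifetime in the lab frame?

Proper lifetime τ₀ = 2.2 μs
γ = 1/√(1 - 0.612²) = 1.2644
τ = γτ₀ = 1.2644 × 2.2 μs = 2.782 μs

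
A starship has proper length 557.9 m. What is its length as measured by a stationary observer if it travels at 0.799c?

Proper length L₀ = 557.9 m
γ = 1/√(1 - 0.799²) = 1.663
L = L₀/γ = 557.9/1.663 = 335.5 m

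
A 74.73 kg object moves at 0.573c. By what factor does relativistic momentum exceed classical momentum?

p_rel = γmv, p_class = mv
Ratio = γ = 1/√(1 - 0.573²) = 1.220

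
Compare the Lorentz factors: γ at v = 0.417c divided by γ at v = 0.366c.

γ₁ = 1/√(1 - 0.417²) = 1.1002
γ₂ = 1/√(1 - 0.366²) = 1.0746
γ₁/γ₂ = 1.1002/1.0746 = 1.024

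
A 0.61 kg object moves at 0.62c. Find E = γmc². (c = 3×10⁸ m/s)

γ = 1/√(1 - 0.62²) = 1.2745
mc² = 0.61 × (3×10⁸)² = 5.490×10¹⁶ J
E = γmc² = 1.2745 × 5.490×10¹⁶ = 6.997×10¹⁶ J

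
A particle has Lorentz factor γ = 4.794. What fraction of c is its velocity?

From γ = 1/√(1 - v²/c²):
1/γ² = 1/4.794² = 0.04351
v²/c² = 1 - 0.04351 = 0.9565
v/c = √(0.9565) = 0.9780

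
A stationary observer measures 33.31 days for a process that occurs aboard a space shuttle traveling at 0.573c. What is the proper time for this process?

Dilated time Δt = 33.31 days
γ = 1/√(1 - 0.573²) = 1.220
Δt₀ = Δt/γ = 33.31/1.220 = 27.30 days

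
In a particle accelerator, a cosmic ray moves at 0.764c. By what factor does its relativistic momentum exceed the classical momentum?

p_rel = γmv, p_class = mv
Ratio = γ = 1/√(1 - 0.764²)
= 1/√(0.416304) = 1.550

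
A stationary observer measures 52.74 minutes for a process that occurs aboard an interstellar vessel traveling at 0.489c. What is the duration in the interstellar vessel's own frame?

Dilated time Δt = 52.74 minutes
γ = 1/√(1 - 0.489²) = 1.1464
Δt₀ = Δt/γ = 52.74/1.1464 = 46.00 minutes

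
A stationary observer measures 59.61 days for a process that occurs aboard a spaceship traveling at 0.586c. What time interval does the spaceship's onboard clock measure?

Dilated time Δt = 59.61 days
γ = 1/√(1 - 0.586²) = 1.2341
Δt₀ = Δt/γ = 59.61/1.2341 = 48.30 days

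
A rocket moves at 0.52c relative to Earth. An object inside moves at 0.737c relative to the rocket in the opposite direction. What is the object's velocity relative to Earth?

Object's velocity in rocket frame is u' = -0.737c
u = (u' + v)/(1 + u'v/c²) = (v - 0.737)/(1 - 0.737·v/c²)
Numerator: 0.52 - 0.737 = -0.217
Denominator: 1 - 0.38324 = 0.61676
u = -0.217/0.61676 = -0.3518c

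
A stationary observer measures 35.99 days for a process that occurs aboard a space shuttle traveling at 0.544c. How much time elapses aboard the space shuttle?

Dilated time Δt = 35.99 days
γ = 1/√(1 - 0.544²) = 1.1918
Δt₀ = Δt/γ = 35.99/1.1918 = 30.20 days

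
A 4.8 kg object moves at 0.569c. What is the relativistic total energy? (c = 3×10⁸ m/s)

γ = 1/√(1 - 0.569²) = 1.216
mc² = 4.8 × (3×10⁸)² = 4.320×10¹⁷ J
E = γmc² = 1.216 × 4.320×10¹⁷ = 5.253×10¹⁷ J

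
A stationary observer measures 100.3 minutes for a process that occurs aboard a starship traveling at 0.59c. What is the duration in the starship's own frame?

Dilated time Δt = 100.3 minutes
γ = 1/√(1 - 0.59²) = 1.23854
Δt₀ = Δt/γ = 100.3/1.23854 = 80.98 minutes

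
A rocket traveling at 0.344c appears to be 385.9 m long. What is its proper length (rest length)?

Contracted length L = 385.9 m
γ = 1/√(1 - 0.344²) = 1.065
L₀ = γL = 1.065 × 385.9 = 411.0 m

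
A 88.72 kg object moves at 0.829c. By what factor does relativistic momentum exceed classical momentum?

p_rel = γmv, p_class = mv
Ratio = γ = 1/√(1 - 0.829²) = 1.788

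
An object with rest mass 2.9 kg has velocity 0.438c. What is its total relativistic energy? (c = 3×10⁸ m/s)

γ = 1/√(1 - 0.438²) = 1.1124
mc² = 2.9 × (3×10⁸)² = 2.610×10¹⁷ J
E = γmc² = 1.1124 × 2.610×10¹⁷ = 2.903×10¹⁷ J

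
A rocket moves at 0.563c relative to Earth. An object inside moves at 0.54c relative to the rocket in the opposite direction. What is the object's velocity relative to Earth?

Object's velocity in rocket frame is u' = -0.54c
u = (u' + v)/(1 + u'v/c²) = (v - 0.54)/(1 - 0.54·v/c²)
Numerator: 0.563 - 0.54 = 0.023
Denominator: 1 - 0.30402 = 0.69598
u = 0.023/0.69598 = 0.03305c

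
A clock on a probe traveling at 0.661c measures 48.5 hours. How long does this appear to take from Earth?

Proper time Δt₀ = 48.5 hours
γ = 1/√(1 - 0.661²) = 1.3326
Δt = γΔt₀ = 1.3326 × 48.5 = 64.63 hours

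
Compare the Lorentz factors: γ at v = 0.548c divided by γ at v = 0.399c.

γ₁ = 1/√(1 - 0.548²) = 1.1955
γ₂ = 1/√(1 - 0.399²) = 1.0906
γ₁/γ₂ = 1.1955/1.0906 = 1.096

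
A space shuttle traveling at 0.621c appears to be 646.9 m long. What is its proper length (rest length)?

Contracted length L = 646.9 m
γ = 1/√(1 - 0.621²) = 1.2758
L₀ = γL = 1.2758 × 646.9 = 825.3 m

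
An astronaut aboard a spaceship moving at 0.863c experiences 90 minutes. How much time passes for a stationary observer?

Proper time Δt₀ = 90 minutes
γ = 1/√(1 - 0.863²) = 1.979
Δt = γΔt₀ = 1.979 × 90 = 178.1 minutes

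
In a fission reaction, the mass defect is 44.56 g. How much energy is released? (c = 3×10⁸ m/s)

Convert mass defect: Δm = 44.56 g = 0.04456 kg
E = Δm·c² = 0.04456 × (3×10⁸)²
= 0.04456 × 9×10¹⁶ = 4.010×10¹⁵ J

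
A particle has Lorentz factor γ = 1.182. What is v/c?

From γ = 1/√(1 - v²/c²):
1/γ² = 1/1.182² = 0.7158
v²/c² = 1 - 0.7158 = 0.2842
v/c = √(0.2842) = 0.5331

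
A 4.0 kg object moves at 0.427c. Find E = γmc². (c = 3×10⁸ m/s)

γ = 1/√(1 - 0.427²) = 1.1059
mc² = 4.0 × (3×10⁸)² = 3.600×10¹⁷ J
E = γmc² = 1.1059 × 3.600×10¹⁷ = 3.981×10¹⁷ J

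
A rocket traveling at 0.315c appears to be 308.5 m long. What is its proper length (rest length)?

Contracted length L = 308.5 m
γ = 1/√(1 - 0.315²) = 1.0536
L₀ = γL = 1.0536 × 308.5 = 325.0 m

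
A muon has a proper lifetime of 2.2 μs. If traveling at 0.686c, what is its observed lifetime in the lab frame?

Proper lifetime τ₀ = 2.2 μs
γ = 1/√(1 - 0.686²) = 1.3744
τ = γτ₀ = 1.3744 × 2.2 μs = 3.024 μs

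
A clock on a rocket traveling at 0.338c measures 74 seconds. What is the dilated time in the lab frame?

Proper time Δt₀ = 74 seconds
γ = 1/√(1 - 0.338²) = 1.0625
Δt = γΔt₀ = 1.0625 × 74 = 78.63 seconds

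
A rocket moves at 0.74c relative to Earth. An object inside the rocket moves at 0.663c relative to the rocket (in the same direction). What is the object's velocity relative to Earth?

u = (u' + v)/(1 + u'v/c²)
Numerator: 0.663 + 0.74 = 1.403
Denominator: 1 + 0.49062 = 1.49062
u = 1.403/1.49062 = 0.9412c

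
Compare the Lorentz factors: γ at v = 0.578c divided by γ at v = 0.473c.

γ₁ = 1/√(1 - 0.578²) = 1.2254
γ₂ = 1/√(1 - 0.473²) = 1.1350
γ₁/γ₂ = 1.2254/1.1350 = 1.080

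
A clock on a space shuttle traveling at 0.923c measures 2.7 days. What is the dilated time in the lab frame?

Proper time Δt₀ = 2.7 days
γ = 1/√(1 - 0.923²) = 2.599
Δt = γΔt₀ = 2.599 × 2.7 = 7.017 days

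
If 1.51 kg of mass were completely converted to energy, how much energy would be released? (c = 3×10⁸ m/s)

Using E = mc²:
c² = (3×10⁸)² = 9×10¹⁶ m²/s²
E = 1.51 × 9×10¹⁶ = 1.359×10¹⁷ J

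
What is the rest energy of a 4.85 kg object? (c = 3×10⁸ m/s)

c² = (3×10⁸)² = 9.000×10¹⁶ m²/s²
E₀ = mc² = 4.85 × 9.000×10¹⁶ = 4.365×10¹⁷ J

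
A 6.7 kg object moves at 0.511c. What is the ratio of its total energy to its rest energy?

E = γmc², E₀ = mc²
E/E₀ = γ = 1/√(1 - 0.511²) = 1.163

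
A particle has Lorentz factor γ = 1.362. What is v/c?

From γ = 1/√(1 - v²/c²):
1/γ² = 1/1.362² = 0.5391
v²/c² = 1 - 0.5391 = 0.4609
v/c = √(0.4609) = 0.6789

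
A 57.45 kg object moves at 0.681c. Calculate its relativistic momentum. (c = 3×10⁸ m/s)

γ = 1/√(1 - 0.681²) = 1.366
v = 0.681 × 3×10⁸ = 2.043×10⁸ m/s
p = γmv = 1.366 × 57.45 × 2.043×10⁸ = 1.603×10¹⁰ kg·m/s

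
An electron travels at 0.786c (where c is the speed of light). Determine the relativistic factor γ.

v/c = 0.786, so (v/c)² = 0.617796
1 - (v/c)² = 0.382204
γ = 1/√(0.382204) = 1.618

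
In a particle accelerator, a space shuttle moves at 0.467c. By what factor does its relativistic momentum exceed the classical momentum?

p_rel = γmv, p_class = mv
Ratio = γ = 1/√(1 - 0.467²)
= 1/√(0.781911) = 1.131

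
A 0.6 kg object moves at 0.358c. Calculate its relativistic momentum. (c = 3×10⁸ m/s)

γ = 1/√(1 - 0.358²) = 1.07098
v = 0.358 × 3×10⁸ = 1.074×10⁸ m/s
p = γmv = 1.07098 × 0.6 × 1.074×10⁸ = 6.901×10⁷ kg·m/s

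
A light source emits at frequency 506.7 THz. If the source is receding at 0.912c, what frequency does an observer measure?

β = v/c = 0.912
(1-β)/(1+β) = 0.088/1.912 = 0.04603
Doppler factor = √(0.04603) = 0.2145
f_obs = 506.7 × 0.2145 = 108.7 THz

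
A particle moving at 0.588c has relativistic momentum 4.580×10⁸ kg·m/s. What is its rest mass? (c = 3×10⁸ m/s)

γ = 1/√(1 - 0.588²) = 1.2363
v = 0.588 × 3×10⁸ = 1.764×10⁸ m/s
m = p/(γv) = 4.580×10⁸/(1.2363 × 1.764×10⁸) = 2.100 kg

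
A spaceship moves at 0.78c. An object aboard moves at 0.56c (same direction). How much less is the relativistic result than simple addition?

Classical: u' + v = 0.56 + 0.78 = 1.34c
Relativistic: u = (0.56 + 0.78)/(1 + 0.4368) = 1.34/1.4368 = 0.9326c
Difference: 1.34 - 0.9326 = 0.4074c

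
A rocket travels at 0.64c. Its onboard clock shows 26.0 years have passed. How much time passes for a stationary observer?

Proper time Δt₀ = 26.0 years
γ = 1/√(1 - 0.64²) = 1.3014
Δt = γΔt₀ = 1.3014 × 26.0 = 33.84 years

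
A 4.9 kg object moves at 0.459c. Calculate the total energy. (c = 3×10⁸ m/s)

γ = 1/√(1 - 0.459²) = 1.1256
mc² = 4.9 × (3×10⁸)² = 4.410×10¹⁷ J
E = γmc² = 1.1256 × 4.410×10¹⁷ = 4.964×10¹⁷ J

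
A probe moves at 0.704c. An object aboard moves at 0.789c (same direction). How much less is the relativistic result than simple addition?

Classical: u' + v = 0.789 + 0.704 = 1.493c
Relativistic: u = (0.789 + 0.704)/(1 + 0.555456) = 1.493/1.555456 = 0.9598c
Difference: 1.493 - 0.9598 = 0.5332c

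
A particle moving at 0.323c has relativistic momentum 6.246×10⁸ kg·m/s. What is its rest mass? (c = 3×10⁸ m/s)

γ = 1/√(1 - 0.323²) = 1.05664
v = 0.323 × 3×10⁸ = 9.690×10⁷ m/s
m = p/(γv) = 6.246×10⁸/(1.05664 × 9.690×10⁷) = 6.100 kg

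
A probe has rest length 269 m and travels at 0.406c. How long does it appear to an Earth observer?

Proper length L₀ = 269 m
γ = 1/√(1 - 0.406²) = 1.0942
L = L₀/γ = 269/1.0942 = 245.8 m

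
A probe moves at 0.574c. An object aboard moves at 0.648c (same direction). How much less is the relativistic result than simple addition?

Classical: u' + v = 0.648 + 0.574 = 1.222c
Relativistic: u = (0.648 + 0.574)/(1 + 0.371952) = 1.222/1.371952 = 0.8907c
Difference: 1.222 - 0.8907 = 0.3313c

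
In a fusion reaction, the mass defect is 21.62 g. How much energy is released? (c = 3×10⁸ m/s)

Convert mass defect: Δm = 21.62 g = 0.02162 kg
E = Δm·c² = 0.02162 × (3×10⁸)²
= 0.02162 × 9×10¹⁶ = 1.946×10¹⁵ J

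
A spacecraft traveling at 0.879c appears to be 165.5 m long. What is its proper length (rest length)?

Contracted length L = 165.5 m
γ = 1/√(1 - 0.879²) = 2.097
L₀ = γL = 2.097 × 165.5 = 347.1 m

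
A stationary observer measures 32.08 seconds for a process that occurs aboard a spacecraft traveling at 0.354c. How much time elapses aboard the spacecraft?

Dilated time Δt = 32.08 seconds
γ = 1/√(1 - 0.354²) = 1.0692
Δt₀ = Δt/γ = 32.08/1.0692 = 30.00 seconds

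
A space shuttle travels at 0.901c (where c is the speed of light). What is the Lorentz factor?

v/c = 0.901, so (v/c)² = 0.811801
1 - (v/c)² = 0.188199
γ = 1/√(0.188199) = 2.305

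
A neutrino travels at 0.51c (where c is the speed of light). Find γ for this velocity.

v/c = 0.51, so (v/c)² = 0.2601
1 - (v/c)² = 0.7399
γ = 1/√(0.7399) = 1.163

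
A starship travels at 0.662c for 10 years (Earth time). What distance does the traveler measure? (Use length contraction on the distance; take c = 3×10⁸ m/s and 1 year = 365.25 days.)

Earth distance: d = v × t = 0.662c × 10 yr = 6.2673×10¹⁶ m
γ = 1.3342
d' = d/γ = 6.2673×10¹⁶/1.3342 = 4.697×10¹⁶ m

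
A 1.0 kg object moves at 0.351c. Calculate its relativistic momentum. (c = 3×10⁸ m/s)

γ = 1/√(1 - 0.351²) = 1.068
v = 0.351 × 3×10⁸ = 1.053×10⁸ m/s
p = γmv = 1.068 × 1.0 × 1.053×10⁸ = 1.125×10⁸ kg·m/s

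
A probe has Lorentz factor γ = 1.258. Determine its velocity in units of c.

From γ = 1/√(1 - v²/c²):
1/γ² = 1/1.258² = 0.6319
v²/c² = 1 - 0.6319 = 0.3681
v/c = √(0.3681) = 0.6067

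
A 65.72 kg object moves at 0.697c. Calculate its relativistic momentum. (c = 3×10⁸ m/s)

γ = 1/√(1 - 0.697²) = 1.3946
v = 0.697 × 3×10⁸ = 2.091×10⁸ m/s
p = γmv = 1.3946 × 65.72 × 2.091×10⁸ = 1.916×10¹⁰ kg·m/s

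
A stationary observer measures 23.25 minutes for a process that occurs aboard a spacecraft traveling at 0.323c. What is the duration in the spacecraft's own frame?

Dilated time Δt = 23.25 minutes
γ = 1/√(1 - 0.323²) = 1.057
Δt₀ = Δt/γ = 23.25/1.057 = 22.00 minutes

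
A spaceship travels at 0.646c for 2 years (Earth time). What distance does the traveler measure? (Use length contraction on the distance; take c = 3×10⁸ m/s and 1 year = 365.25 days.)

Earth distance: d = v × t = 0.646c × 2 yr = 1.2232×10¹⁶ m
γ = 1.3100
d' = d/γ = 1.2232×10¹⁶/1.3100 = 9.337×10¹⁵ m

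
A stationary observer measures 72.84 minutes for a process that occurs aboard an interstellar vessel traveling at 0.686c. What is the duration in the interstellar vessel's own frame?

Dilated time Δt = 72.84 minutes
γ = 1/√(1 - 0.686²) = 1.3744
Δt₀ = Δt/γ = 72.84/1.3744 = 53.00 minutes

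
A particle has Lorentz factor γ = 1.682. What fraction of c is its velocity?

From γ = 1/√(1 - v²/c²):
1/γ² = 1/1.682² = 0.3535
v²/c² = 1 - 0.3535 = 0.6465
v/c = √(0.6465) = 0.8041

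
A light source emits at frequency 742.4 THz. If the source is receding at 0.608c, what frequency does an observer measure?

β = v/c = 0.608
(1-β)/(1+β) = 0.392/1.608 = 0.24378
Doppler factor = √(0.24378) = 0.49374
f_obs = 742.4 × 0.49374 = 366.6 THz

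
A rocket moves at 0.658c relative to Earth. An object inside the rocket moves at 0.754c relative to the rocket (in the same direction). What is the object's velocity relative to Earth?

u = (u' + v)/(1 + u'v/c²)
Numerator: 0.754 + 0.658 = 1.412
Denominator: 1 + 0.496132 = 1.496132
u = 1.412/1.496132 = 0.9438c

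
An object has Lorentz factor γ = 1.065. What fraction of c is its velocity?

From γ = 1/√(1 - v²/c²):
1/γ² = 1/1.065² = 0.88166
v²/c² = 1 - 0.88166 = 0.11834
v/c = √(0.11834) = 0.3440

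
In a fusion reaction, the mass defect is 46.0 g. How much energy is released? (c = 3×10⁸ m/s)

Convert mass defect: Δm = 46.0 g = 0.046 kg
E = Δm·c² = 0.046 × (3×10⁸)²
= 0.046 × 9×10¹⁶ = 4.140×10¹⁵ J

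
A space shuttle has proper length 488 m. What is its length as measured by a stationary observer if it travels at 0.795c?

Proper length L₀ = 488 m
γ = 1/√(1 - 0.795²) = 1.6485
L = L₀/γ = 488/1.6485 = 296.0 m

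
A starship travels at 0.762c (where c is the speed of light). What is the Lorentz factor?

v/c = 0.762, so (v/c)² = 0.580644
1 - (v/c)² = 0.419356
γ = 1/√(0.419356) = 1.544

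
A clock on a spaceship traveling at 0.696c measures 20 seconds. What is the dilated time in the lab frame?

Proper time Δt₀ = 20 seconds
γ = 1/√(1 - 0.696²) = 1.3927
Δt = γΔt₀ = 1.3927 × 20 = 27.85 seconds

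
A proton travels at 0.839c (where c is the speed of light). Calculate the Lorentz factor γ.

v/c = 0.839, so (v/c)² = 0.703921
1 - (v/c)² = 0.296079
γ = 1/√(0.296079) = 1.838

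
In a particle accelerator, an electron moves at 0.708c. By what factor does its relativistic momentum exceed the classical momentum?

p_rel = γmv, p_class = mv
Ratio = γ = 1/√(1 - 0.708²)
= 1/√(0.498736) = 1.416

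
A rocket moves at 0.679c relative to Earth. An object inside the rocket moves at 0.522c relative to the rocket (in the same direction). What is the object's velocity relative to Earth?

u = (u' + v)/(1 + u'v/c²)
Numerator: 0.522 + 0.679 = 1.201
Denominator: 1 + 0.354438 = 1.354438
u = 1.201/1.354438 = 0.8867c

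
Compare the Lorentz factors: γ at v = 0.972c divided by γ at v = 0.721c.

γ₁ = 1/√(1 - 0.972²) = 4.256
γ₂ = 1/√(1 - 0.721²) = 1.443
γ₁/γ₂ = 4.256/1.443 = 2.949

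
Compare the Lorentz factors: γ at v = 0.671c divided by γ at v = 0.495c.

γ₁ = 1/√(1 - 0.671²) = 1.349
γ₂ = 1/√(1 - 0.495²) = 1.151
γ₁/γ₂ = 1.349/1.151 = 1.172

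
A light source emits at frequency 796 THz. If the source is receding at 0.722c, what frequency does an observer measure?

β = v/c = 0.722
(1-β)/(1+β) = 0.278/1.722 = 0.16144
Doppler factor = √(0.16144) = 0.4018
f_obs = 796 × 0.4018 = 319.8 THz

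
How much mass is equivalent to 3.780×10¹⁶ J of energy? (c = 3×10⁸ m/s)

From E = mc², we get m = E/c²
c² = (3×10⁸)² = 9×10¹⁶ m²/s²
m = 3.780×10¹⁶ / 9×10¹⁶ = 0.4200 kg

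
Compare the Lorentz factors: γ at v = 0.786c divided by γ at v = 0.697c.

γ₁ = 1/√(1 - 0.786²) = 1.618
γ₂ = 1/√(1 - 0.697²) = 1.395
γ₁/γ₂ = 1.618/1.395 = 1.160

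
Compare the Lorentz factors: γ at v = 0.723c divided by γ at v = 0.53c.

γ₁ = 1/√(1 - 0.723²) = 1.447
γ₂ = 1/√(1 - 0.53²) = 1.179
γ₁/γ₂ = 1.447/1.179 = 1.227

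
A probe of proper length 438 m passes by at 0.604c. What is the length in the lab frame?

Proper length L₀ = 438 m
γ = 1/√(1 - 0.604²) = 1.2547
L = L₀/γ = 438/1.2547 = 349.1 m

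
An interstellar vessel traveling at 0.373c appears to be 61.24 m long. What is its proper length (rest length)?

Contracted length L = 61.24 m
γ = 1/√(1 - 0.373²) = 1.0778
L₀ = γL = 1.0778 × 61.24 = 66.00 m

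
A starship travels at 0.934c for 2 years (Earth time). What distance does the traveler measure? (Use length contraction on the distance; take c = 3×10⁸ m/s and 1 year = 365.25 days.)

Earth distance: d = v × t = 0.934c × 2 yr = 1.7685×10¹⁶ m
γ = 2.7990
d' = d/γ = 1.7685×10¹⁶/2.7990 = 6.318×10¹⁵ m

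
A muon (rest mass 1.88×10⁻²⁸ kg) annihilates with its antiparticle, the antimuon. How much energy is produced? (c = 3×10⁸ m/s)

Both particles have the same rest mass, so total mass = 2m
E = 2m·c² = 2 × 1.88×10⁻²⁸ × (3×10⁸)²
= 2 × 1.88×10⁻²⁸ × 9×10¹⁶
= 3.384×10⁻¹¹ J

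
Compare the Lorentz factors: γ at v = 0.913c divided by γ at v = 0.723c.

γ₁ = 1/√(1 - 0.913²) = 2.4512
γ₂ = 1/√(1 - 0.723²) = 1.4475
γ₁/γ₂ = 2.4512/1.4475 = 1.693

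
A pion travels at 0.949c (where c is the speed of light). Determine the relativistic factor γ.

v/c = 0.949, so (v/c)² = 0.900601
1 - (v/c)² = 0.099399
γ = 1/√(0.099399) = 3.172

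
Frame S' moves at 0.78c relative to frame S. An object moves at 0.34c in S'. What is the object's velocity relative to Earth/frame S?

u = (u' + v)/(1 + u'v/c²)
Numerator: 0.34 + 0.78 = 1.12
Denominator: 1 + 0.2652 = 1.2652
u = 1.12/1.2652 = 0.8852c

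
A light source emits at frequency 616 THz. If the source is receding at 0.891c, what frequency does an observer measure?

β = v/c = 0.891
(1-β)/(1+β) = 0.109/1.891 = 0.05764
Doppler factor = √(0.05764) = 0.2401
f_obs = 616 × 0.2401 = 147.9 THz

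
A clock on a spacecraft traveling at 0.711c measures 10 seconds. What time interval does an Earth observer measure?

Proper time Δt₀ = 10 seconds
γ = 1/√(1 - 0.711²) = 1.422
Δt = γΔt₀ = 1.422 × 10 = 14.22 seconds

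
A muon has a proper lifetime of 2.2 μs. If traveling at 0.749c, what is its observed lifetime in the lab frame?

Proper lifetime τ₀ = 2.2 μs
γ = 1/√(1 - 0.749²) = 1.509
τ = γτ₀ = 1.509 × 2.2 μs = 3.320 μs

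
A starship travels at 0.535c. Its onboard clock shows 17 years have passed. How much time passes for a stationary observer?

Proper time Δt₀ = 17 years
γ = 1/√(1 - 0.535²) = 1.1836
Δt = γΔt₀ = 1.1836 × 17 = 20.12 years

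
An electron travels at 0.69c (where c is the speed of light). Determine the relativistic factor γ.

v/c = 0.69, so (v/c)² = 0.4761
1 - (v/c)² = 0.5239
γ = 1/√(0.5239) = 1.382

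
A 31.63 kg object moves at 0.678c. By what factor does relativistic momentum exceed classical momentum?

p_rel = γmv, p_class = mv
Ratio = γ = 1/√(1 - 0.678²) = 1.360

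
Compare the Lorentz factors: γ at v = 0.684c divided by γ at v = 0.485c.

γ₁ = 1/√(1 - 0.684²) = 1.371
γ₂ = 1/√(1 - 0.485²) = 1.143
γ₁/γ₂ = 1.371/1.143 = 1.199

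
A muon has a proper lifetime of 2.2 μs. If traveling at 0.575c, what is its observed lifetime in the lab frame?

Proper lifetime τ₀ = 2.2 μs
γ = 1/√(1 - 0.575²) = 1.2223
τ = γτ₀ = 1.2223 × 2.2 μs = 2.689 μs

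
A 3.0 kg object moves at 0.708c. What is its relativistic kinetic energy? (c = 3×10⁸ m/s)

γ = 1/√(1 - 0.708²) = 1.416
γ - 1 = 0.4160
KE = (γ-1)mc² = 0.4160 × 3.0 × (3×10⁸)² = 1.123×10¹⁷ J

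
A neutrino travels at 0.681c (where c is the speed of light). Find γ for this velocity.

v/c = 0.681, so (v/c)² = 0.463761
1 - (v/c)² = 0.536239
γ = 1/√(0.536239) = 1.366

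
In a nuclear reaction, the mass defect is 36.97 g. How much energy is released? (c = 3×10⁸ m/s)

Convert mass defect: Δm = 36.97 g = 0.03697 kg
E = Δm·c² = 0.03697 × (3×10⁸)²
= 0.03697 × 9×10¹⁶ = 3.327×10¹⁵ J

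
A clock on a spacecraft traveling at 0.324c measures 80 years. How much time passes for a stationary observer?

Proper time Δt₀ = 80 years
γ = 1/√(1 - 0.324²) = 1.057
Δt = γΔt₀ = 1.057 × 80 = 84.56 years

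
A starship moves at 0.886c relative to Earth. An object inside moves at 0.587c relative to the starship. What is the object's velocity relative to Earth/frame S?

u = (u' + v)/(1 + u'v/c²)
Numerator: 0.587 + 0.886 = 1.473
Denominator: 1 + 0.520082 = 1.520082
u = 1.473/1.520082 = 0.9690c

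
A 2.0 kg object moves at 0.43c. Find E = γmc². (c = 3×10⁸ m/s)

γ = 1/√(1 - 0.43²) = 1.108
mc² = 2.0 × (3×10⁸)² = 1.800×10¹⁷ J
E = γmc² = 1.108 × 1.800×10¹⁷ = 1.994×10¹⁷ J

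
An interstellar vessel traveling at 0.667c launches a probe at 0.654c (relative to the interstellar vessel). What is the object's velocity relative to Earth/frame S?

u = (u' + v)/(1 + u'v/c²)
Numerator: 0.654 + 0.667 = 1.321
Denominator: 1 + 0.436218 = 1.436218
u = 1.321/1.436218 = 0.9198c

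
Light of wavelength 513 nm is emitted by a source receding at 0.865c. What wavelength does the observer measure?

β = 0.865
Wavelength Doppler factor = √(1.865/0.135) = √(13.815) = 3.717
λ_obs = 513 × 3.717 = 1907 nm (redshift)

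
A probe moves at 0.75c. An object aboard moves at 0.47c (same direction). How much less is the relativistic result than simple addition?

Classical: u' + v = 0.47 + 0.75 = 1.22c
Relativistic: u = (0.47 + 0.75)/(1 + 0.3525) = 1.22/1.3525 = 0.9020c
Difference: 1.22 - 0.9020 = 0.3180c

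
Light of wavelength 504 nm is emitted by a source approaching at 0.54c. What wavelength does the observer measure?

β = 0.54
Wavelength Doppler factor = √(0.46/1.54) = √(0.298701) = 0.54654
λ_obs = 504 × 0.54654 = 275.5 nm (blueshift)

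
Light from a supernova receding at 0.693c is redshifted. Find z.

β = 0.693
(1+β)/(1-β) = 1.693/0.307 = 5.515
√(5.515) = 2.348
z = 2.348 - 1 = 1.348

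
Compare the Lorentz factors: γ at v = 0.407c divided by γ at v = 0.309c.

γ₁ = 1/√(1 - 0.407²) = 1.0948
γ₂ = 1/√(1 - 0.309²) = 1.0515
γ₁/γ₂ = 1.0948/1.0515 = 1.041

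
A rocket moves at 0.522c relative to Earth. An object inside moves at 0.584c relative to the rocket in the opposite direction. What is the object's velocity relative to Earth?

Object's velocity in rocket frame is u' = -0.584c
u = (u' + v)/(1 + u'v/c²) = (v - 0.584)/(1 - 0.584·v/c²)
Numerator: 0.522 - 0.584 = -0.062
Denominator: 1 - 0.304848 = 0.695152
u = -0.062/0.695152 = -0.08919c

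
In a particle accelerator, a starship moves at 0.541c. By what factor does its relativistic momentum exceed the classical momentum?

p_rel = γmv, p_class = mv
Ratio = γ = 1/√(1 - 0.541²)
= 1/√(0.707319) = 1.189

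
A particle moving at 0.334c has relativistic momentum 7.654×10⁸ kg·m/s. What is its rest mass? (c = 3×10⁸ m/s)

γ = 1/√(1 - 0.334²) = 1.061
v = 0.334 × 3×10⁸ = 1.002×10⁸ m/s
m = p/(γv) = 7.654×10⁸/(1.061 × 1.002×10⁸) = 7.200 kg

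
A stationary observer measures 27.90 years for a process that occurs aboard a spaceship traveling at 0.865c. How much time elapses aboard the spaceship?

Dilated time Δt = 27.90 years
γ = 1/√(1 - 0.865²) = 1.993
Δt₀ = Δt/γ = 27.90/1.993 = 14.00 years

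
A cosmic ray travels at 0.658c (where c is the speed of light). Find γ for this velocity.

v/c = 0.658, so (v/c)² = 0.432964
1 - (v/c)² = 0.567036
γ = 1/√(0.567036) = 1.328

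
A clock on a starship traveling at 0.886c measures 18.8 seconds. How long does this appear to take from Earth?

Proper time Δt₀ = 18.8 seconds
γ = 1/√(1 - 0.886²) = 2.1566
Δt = γΔt₀ = 2.1566 × 18.8 = 40.54 seconds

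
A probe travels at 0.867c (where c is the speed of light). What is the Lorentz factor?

v/c = 0.867, so (v/c)² = 0.751689
1 - (v/c)² = 0.248311
γ = 1/√(0.248311) = 2.007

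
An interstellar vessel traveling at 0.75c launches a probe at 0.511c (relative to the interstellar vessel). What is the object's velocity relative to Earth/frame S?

u = (u' + v)/(1 + u'v/c²)
Numerator: 0.511 + 0.75 = 1.261
Denominator: 1 + 0.38325 = 1.38325
u = 1.261/1.38325 = 0.9116c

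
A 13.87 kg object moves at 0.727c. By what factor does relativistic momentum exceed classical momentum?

p_rel = γmv, p_class = mv
Ratio = γ = 1/√(1 - 0.727²) = 1.456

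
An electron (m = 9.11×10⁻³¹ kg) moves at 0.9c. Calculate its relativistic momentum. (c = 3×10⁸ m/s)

γ = 1/√(1 - 0.9²) = 2.294
v = 0.9 × 3×10⁸ = 2.700×10⁸ m/s
p = γmv = 2.294 × 9.11×10⁻³¹ × 2.700×10⁸ = 5.643×10⁻²² kg·m/s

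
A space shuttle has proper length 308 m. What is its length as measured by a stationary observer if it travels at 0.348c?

Proper length L₀ = 308 m
γ = 1/√(1 - 0.348²) = 1.067
L = L₀/γ = 308/1.067 = 288.7 m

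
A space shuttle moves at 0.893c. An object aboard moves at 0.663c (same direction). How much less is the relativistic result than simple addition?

Classical: u' + v = 0.663 + 0.893 = 1.556c
Relativistic: u = (0.663 + 0.893)/(1 + 0.592059) = 1.556/1.592059 = 0.9774c
Difference: 1.556 - 0.9774 = 0.5786c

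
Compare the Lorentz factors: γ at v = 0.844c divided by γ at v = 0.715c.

γ₁ = 1/√(1 - 0.844²) = 1.86448
γ₂ = 1/√(1 - 0.715²) = 1.43036
γ₁/γ₂ = 1.86448/1.43036 = 1.304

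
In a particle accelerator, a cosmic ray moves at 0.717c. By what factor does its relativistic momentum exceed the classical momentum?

p_rel = γmv, p_class = mv
Ratio = γ = 1/√(1 - 0.717²)
= 1/√(0.485911) = 1.435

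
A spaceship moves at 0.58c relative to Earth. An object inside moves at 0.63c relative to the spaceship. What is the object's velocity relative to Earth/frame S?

u = (u' + v)/(1 + u'v/c²)
Numerator: 0.63 + 0.58 = 1.21
Denominator: 1 + 0.3654 = 1.3654
u = 1.21/1.3654 = 0.8862c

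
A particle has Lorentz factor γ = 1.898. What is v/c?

From γ = 1/√(1 - v²/c²):
1/γ² = 1/1.898² = 0.2776
v²/c² = 1 - 0.2776 = 0.7224
v/c = √(0.7224) = 0.8499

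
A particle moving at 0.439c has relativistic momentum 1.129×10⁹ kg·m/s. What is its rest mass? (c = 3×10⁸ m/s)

γ = 1/√(1 - 0.439²) = 1.113
v = 0.439 × 3×10⁸ = 1.317×10⁸ m/s
m = p/(γv) = 1.129×10⁹/(1.113 × 1.317×10⁸) = 7.702 kg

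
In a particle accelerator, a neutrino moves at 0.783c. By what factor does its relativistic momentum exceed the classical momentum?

p_rel = γmv, p_class = mv
Ratio = γ = 1/√(1 - 0.783²)
= 1/√(0.386911) = 1.608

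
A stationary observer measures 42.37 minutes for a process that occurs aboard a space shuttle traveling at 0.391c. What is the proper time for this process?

Dilated time Δt = 42.37 minutes
γ = 1/√(1 - 0.391²) = 1.0865
Δt₀ = Δt/γ = 42.37/1.0865 = 39.00 minutes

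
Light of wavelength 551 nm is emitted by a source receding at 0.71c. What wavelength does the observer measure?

β = 0.71
Wavelength Doppler factor = √(1.71/0.29) = √(5.897) = 2.428
λ_obs = 551 × 2.428 = 1338 nm (redshift)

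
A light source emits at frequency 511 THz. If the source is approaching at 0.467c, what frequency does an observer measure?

β = v/c = 0.467
(1+β)/(1-β) = 1.467/0.533 = 2.75235
Doppler factor = √(2.75235) = 1.65902
f_obs = 511 × 1.65902 = 847.8 THz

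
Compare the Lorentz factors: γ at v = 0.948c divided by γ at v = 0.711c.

γ₁ = 1/√(1 - 0.948²) = 3.1420
γ₂ = 1/√(1 - 0.711²) = 1.4221
γ₁/γ₂ = 3.1420/1.4221 = 2.209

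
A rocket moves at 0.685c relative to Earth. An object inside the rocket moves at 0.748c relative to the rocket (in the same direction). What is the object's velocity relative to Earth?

u = (u' + v)/(1 + u'v/c²)
Numerator: 0.748 + 0.685 = 1.433
Denominator: 1 + 0.51238 = 1.51238
u = 1.433/1.51238 = 0.9475c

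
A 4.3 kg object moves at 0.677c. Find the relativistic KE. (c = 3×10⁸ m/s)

γ = 1/√(1 - 0.677²) = 1.3587
γ - 1 = 0.3587
KE = (γ-1)mc² = 0.3587 × 4.3 × (3×10⁸)² = 1.388×10¹⁷ J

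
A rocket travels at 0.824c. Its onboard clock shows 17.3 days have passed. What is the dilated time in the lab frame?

Proper time Δt₀ = 17.3 days
γ = 1/√(1 - 0.824²) = 1.765
Δt = γΔt₀ = 1.765 × 17.3 = 30.53 days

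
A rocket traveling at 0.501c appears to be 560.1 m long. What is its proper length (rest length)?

Contracted length L = 560.1 m
γ = 1/√(1 - 0.501²) = 1.1555
L₀ = γL = 1.1555 × 560.1 = 647.2 m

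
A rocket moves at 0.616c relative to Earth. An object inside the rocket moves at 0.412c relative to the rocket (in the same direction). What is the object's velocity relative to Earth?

u = (u' + v)/(1 + u'v/c²)
Numerator: 0.412 + 0.616 = 1.028
Denominator: 1 + 0.253792 = 1.253792
u = 1.028/1.253792 = 0.8199c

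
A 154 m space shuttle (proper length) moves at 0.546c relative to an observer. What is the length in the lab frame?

Proper length L₀ = 154 m
γ = 1/√(1 - 0.546²) = 1.194
L = L₀/γ = 154/1.194 = 129.0 m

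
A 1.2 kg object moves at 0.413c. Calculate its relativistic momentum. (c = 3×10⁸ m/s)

γ = 1/√(1 - 0.413²) = 1.098
v = 0.413 × 3×10⁸ = 1.239×10⁸ m/s
p = γmv = 1.098 × 1.2 × 1.239×10⁸ = 1.633×10⁸ kg·m/s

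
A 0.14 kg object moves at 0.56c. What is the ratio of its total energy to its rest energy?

E = γmc², E₀ = mc²
E/E₀ = γ = 1/√(1 - 0.56²) = 1.207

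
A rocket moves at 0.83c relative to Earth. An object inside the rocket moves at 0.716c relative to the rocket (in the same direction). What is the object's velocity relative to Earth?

u = (u' + v)/(1 + u'v/c²)
Numerator: 0.716 + 0.83 = 1.546
Denominator: 1 + 0.59428 = 1.59428
u = 1.546/1.59428 = 0.9697c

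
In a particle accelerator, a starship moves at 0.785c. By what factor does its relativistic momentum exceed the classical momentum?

p_rel = γmv, p_class = mv
Ratio = γ = 1/√(1 - 0.785²)
= 1/√(0.383775) = 1.614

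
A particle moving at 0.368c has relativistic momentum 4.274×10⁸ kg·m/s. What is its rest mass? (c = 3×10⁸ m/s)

γ = 1/√(1 - 0.368²) = 1.0755
v = 0.368 × 3×10⁸ = 1.104×10⁸ m/s
m = p/(γv) = 4.274×10⁸/(1.0755 × 1.104×10⁸) = 3.600 kg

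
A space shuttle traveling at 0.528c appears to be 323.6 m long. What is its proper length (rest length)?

Contracted length L = 323.6 m
γ = 1/√(1 - 0.528²) = 1.1775
L₀ = γL = 1.1775 × 323.6 = 381.0 m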